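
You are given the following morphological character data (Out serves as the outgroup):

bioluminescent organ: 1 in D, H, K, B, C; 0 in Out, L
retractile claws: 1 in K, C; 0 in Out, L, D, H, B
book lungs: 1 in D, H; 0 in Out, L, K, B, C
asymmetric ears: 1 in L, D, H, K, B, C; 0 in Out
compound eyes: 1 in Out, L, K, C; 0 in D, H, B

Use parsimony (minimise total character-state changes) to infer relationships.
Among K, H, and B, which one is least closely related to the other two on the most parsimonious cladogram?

K

Character polarity is set by the outgroup: the derived state is whichever differs from the outgroup's state, so for compound eyes the derived state is '0', and for the remaining characters it is '1'.
bioluminescent organ (derived state '1') is shared by B, C, D, H, and K — a synapomorphy uniting that clade.
retractile claws (derived state '1') is shared by C and K — a synapomorphy uniting that clade.
book lungs: derived state '1' in D and H only — synapomorphy for {D, H}.
asymmetric ears (derived state '1') is shared by all ingroup taxa — unites the whole ingroup.
compound eyes (derived state '0') is shared by B, D, and H — a synapomorphy uniting that clade.
Most parsimonious ingroup topology: (L,(((D,H),B),(K,C))).
H and B share a more recent common ancestor with each other than either does with K, so K is the least closely related of the three.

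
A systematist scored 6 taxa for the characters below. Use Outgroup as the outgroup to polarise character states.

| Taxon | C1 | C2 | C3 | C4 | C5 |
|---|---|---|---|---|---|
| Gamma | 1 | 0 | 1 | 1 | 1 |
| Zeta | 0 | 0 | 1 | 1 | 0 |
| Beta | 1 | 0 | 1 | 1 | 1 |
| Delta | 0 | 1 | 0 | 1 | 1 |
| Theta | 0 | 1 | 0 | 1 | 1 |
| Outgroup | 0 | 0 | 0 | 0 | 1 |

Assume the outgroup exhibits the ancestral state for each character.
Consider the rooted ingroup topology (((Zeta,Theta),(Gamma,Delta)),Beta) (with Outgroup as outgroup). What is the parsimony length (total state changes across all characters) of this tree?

9

Map each character onto (((Zeta,Theta),(Gamma,Delta)),Beta) (rooted by Outgroup) and count the minimum state changes it requires (Fitch parsimony):
C1: 2; C2: 2; C3: 3; C4: 1; C5: 1.
Total tree length = 9.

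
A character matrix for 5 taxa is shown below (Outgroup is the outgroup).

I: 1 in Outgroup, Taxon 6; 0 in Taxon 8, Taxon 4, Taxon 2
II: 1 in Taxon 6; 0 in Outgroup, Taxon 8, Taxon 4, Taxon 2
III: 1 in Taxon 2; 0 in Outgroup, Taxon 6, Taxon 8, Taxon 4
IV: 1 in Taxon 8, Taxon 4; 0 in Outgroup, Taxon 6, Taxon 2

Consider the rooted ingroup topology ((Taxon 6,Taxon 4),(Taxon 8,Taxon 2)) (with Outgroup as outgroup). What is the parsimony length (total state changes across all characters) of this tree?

Map each character onto ((Taxon 6,Taxon 4),(Taxon 8,Taxon 2)) (rooted by Outgroup) and count the minimum state changes it requires (Fitch parsimony):
I: 2; II: 1; III: 1; IV: 2.
Total tree length = 6.

6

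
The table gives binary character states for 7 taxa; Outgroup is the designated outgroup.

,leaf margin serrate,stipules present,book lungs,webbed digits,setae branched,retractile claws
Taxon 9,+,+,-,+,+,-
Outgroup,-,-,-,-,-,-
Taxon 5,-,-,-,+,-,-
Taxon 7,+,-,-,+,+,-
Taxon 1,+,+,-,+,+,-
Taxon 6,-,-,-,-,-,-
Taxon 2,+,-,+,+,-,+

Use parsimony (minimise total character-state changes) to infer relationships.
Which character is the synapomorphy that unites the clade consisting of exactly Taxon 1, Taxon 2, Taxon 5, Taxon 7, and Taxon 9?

webbed digits

The outgroup has state '-' for every character, so '+' is the derived state throughout.
leaf margin serrate: derived state '+' in Taxon 1, Taxon 2, Taxon 7, and Taxon 9 only — synapomorphy for {Taxon 1, Taxon 2, Taxon 7, Taxon 9}.
stipules present (derived state '+') is shared by Taxon 1 and Taxon 9 — a synapomorphy uniting that clade.
book lungs (derived state '+') is unique to Taxon 2 (autapomorphy; uninformative for grouping).
webbed digits (derived state '+') is shared by Taxon 1, Taxon 2, Taxon 5, Taxon 7, and Taxon 9 — a synapomorphy uniting that clade.
setae branched: derived state '+' in Taxon 1, Taxon 7, and Taxon 9 only — synapomorphy for {Taxon 1, Taxon 7, Taxon 9}.
retractile claws (derived state '+') is unique to Taxon 2 (autapomorphy; uninformative for grouping).
Most parsimonious ingroup topology: (((Taxon 2,((Taxon 9,Taxon 1),Taxon 7)),Taxon 5),Taxon 6).
The clade {Taxon 1, Taxon 2, Taxon 5, Taxon 7, Taxon 9} is supported by webbed digits: its derived state '+' occurs in exactly those taxa and in no other taxon (including the outgroup).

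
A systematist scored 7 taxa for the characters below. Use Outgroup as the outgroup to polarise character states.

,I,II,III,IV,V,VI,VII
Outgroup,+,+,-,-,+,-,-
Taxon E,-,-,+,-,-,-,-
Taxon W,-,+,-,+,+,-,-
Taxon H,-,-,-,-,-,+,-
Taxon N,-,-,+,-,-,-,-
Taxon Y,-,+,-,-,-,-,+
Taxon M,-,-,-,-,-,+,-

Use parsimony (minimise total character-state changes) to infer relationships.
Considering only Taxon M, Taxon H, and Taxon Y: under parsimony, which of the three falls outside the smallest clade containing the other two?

Character polarity is set by the outgroup: the derived state is whichever differs from the outgroup's state, so for I, II, V the derived state is '-', and for the remaining characters it is '+'.
All ingroup taxa share the derived state '-' for I; it defines the ingroup but does not resolve relationships within it.
II: derived state '-' in Taxon E, Taxon H, Taxon M, and Taxon N only — synapomorphy for {Taxon E, Taxon H, Taxon M, Taxon N}.
III: derived state '+' in Taxon E and Taxon N only — synapomorphy for {Taxon E, Taxon N}.
IV (derived state '+') is unique to Taxon W (autapomorphy; uninformative for grouping).
Only Taxon E, Taxon H, Taxon M, Taxon N, and Taxon Y show the derived state '-' for V, supporting them as a clade.
VI: derived state '+' in Taxon H and Taxon M only — synapomorphy for {Taxon H, Taxon M}.
VII (derived state '+') is unique to Taxon Y (autapomorphy; uninformative for grouping).
Most parsimonious ingroup topology: ((((Taxon E,Taxon N),(Taxon H,Taxon M)),Taxon Y),Taxon W).
Taxon H and Taxon M share a more recent common ancestor with each other than either does with Taxon Y, so Taxon Y is the least closely related of the three.

Taxon Y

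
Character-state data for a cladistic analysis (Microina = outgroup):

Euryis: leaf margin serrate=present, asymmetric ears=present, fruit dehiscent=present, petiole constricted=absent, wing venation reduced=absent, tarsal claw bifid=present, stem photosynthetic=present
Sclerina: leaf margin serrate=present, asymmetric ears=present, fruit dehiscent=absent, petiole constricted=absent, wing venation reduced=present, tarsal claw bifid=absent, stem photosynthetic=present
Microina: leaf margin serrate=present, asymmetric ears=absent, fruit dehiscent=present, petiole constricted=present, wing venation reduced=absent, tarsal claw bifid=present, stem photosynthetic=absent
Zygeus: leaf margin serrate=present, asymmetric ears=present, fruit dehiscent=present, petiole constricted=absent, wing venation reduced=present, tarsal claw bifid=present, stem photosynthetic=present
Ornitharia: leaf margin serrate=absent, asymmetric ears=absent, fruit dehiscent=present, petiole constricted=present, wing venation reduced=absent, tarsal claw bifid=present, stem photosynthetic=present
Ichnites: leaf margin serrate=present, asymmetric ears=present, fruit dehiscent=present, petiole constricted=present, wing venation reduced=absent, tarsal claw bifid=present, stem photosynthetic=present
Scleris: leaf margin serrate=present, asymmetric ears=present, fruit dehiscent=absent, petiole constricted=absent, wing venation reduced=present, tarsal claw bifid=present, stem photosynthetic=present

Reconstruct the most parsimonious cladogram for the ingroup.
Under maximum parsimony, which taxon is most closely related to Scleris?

Sclerina

Character polarity is set by the outgroup: the derived state is whichever differs from the outgroup's state, so for leaf margin serrate, fruit dehiscent, petiole constricted, tarsal claw bifid the derived state is 'absent', and for the remaining characters it is 'present'.
leaf margin serrate (derived state 'absent') is unique to Ornitharia (autapomorphy; uninformative for grouping).
asymmetric ears: derived state 'present' in Euryis, Ichnites, Sclerina, Scleris, and Zygeus only — synapomorphy for {Euryis, Ichnites, Sclerina, Scleris, Zygeus}.
fruit dehiscent: derived state 'absent' in Sclerina and Scleris only — synapomorphy for {Sclerina, Scleris}.
petiole constricted (derived state 'absent') is shared by Euryis, Sclerina, Scleris, and Zygeus — a synapomorphy uniting that clade.
wing venation reduced (derived state 'present') is shared by Sclerina, Scleris, and Zygeus — a synapomorphy uniting that clade.
tarsal claw bifid: derived state 'absent' in Sclerina only — an autapomorphy, so it tells us nothing about relationships among taxa.
All ingroup taxa share the derived state 'present' for stem photosynthetic; it defines the ingroup but does not resolve relationships within it.
Most parsimonious ingroup topology: (((((Sclerina,Scleris),Zygeus),Euryis),Ichnites),Ornitharia).
Scleris and Sclerina form a cherry on this tree, so they are sister taxa.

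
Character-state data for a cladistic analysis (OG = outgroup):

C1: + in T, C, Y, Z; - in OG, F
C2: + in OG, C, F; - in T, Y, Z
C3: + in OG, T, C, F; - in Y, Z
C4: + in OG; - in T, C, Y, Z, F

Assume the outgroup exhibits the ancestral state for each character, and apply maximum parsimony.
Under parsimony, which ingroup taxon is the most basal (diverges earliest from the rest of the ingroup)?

Character polarity is set by the outgroup: the derived state is whichever differs from the outgroup's state, so for C2, C3, C4 the derived state is '-', and for the remaining characters it is '+'.
Only C, T, Y, and Z show the derived state '+' for C1, supporting them as a clade.
Only T, Y, and Z show the derived state '-' for C2, supporting them as a clade.
C3 (derived state '-') is shared by Y and Z — a synapomorphy uniting that clade.
All ingroup taxa share the derived state '-' for C4; it defines the ingroup but does not resolve relationships within it.
Most parsimonious ingroup topology: (((T,(Y,Z)),C),F).
F is sister to the clade containing all other ingroup taxa, so it is the earliest-diverging (most basal) ingroup lineage.

F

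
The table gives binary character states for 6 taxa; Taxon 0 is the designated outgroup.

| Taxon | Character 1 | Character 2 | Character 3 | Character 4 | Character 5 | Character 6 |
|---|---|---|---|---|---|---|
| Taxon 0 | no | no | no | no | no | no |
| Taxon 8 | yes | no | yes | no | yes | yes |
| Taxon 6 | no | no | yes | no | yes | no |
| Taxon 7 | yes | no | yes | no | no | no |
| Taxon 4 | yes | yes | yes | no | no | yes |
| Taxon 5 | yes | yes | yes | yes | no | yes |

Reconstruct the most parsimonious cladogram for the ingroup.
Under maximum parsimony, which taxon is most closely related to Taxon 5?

Taxon 4

The outgroup has state 'no' for every character, so 'yes' is the derived state throughout.
Character 1 (derived state 'yes') is shared by Taxon 4, Taxon 5, Taxon 7, and Taxon 8 — a synapomorphy uniting that clade.
Character 2 (derived state 'yes') is shared by Taxon 4 and Taxon 5 — a synapomorphy uniting that clade.
Character 3 (derived state 'yes') is shared by all ingroup taxa — unites the whole ingroup.
Character 4: derived state 'yes' in Taxon 5 only — an autapomorphy, so it tells us nothing about relationships among taxa.
Character 5 (state 'yes') occurs in Taxon 6 and Taxon 8 but conflicts with the nesting implied by the other characters — most parsimoniously interpreted as homoplasy.
Character 6 (derived state 'yes') is shared by Taxon 4, Taxon 5, and Taxon 8 — a synapomorphy uniting that clade.
Most parsimonious ingroup topology: (((Taxon 8,(Taxon 4,Taxon 5)),Taxon 7),Taxon 6).
Taxon 5 and Taxon 4 form a cherry on this tree, so they are sister taxa.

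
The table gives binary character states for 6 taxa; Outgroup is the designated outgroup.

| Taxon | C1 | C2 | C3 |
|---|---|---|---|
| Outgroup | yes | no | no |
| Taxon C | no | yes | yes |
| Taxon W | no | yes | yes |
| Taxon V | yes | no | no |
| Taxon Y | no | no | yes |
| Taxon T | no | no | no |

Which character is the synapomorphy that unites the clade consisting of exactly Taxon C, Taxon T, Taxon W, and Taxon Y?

C1

Character polarity is set by the outgroup: the derived state is whichever differs from the outgroup's state, so for C1 the derived state is 'no', and for the remaining characters it is 'yes'.
C1 (derived state 'no') is shared by Taxon C, Taxon T, Taxon W, and Taxon Y — a synapomorphy uniting that clade.
Only Taxon C and Taxon W show the derived state 'yes' for C2, supporting them as a clade.
Only Taxon C, Taxon W, and Taxon Y show the derived state 'yes' for C3, supporting them as a clade.
Most parsimonious ingroup topology: ((((Taxon C,Taxon W),Taxon Y),Taxon T),Taxon V).
The clade {Taxon C, Taxon T, Taxon W, Taxon Y} is supported by C1: its derived state 'no' occurs in exactly those taxa and in no other taxon (including the outgroup).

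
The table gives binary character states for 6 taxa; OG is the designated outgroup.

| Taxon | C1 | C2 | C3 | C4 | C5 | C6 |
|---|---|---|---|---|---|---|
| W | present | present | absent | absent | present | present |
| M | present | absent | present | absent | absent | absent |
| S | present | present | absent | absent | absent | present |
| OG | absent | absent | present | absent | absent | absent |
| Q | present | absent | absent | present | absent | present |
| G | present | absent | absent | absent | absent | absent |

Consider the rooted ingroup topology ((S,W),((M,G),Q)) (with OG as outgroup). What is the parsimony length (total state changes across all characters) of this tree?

Map each character onto ((S,W),((M,G),Q)) (rooted by OG) and count the minimum state changes it requires (Fitch parsimony):
C1: 1; C2: 1; C3: 2; C4: 1; C5: 1; C6: 2.
Total tree length = 8.

8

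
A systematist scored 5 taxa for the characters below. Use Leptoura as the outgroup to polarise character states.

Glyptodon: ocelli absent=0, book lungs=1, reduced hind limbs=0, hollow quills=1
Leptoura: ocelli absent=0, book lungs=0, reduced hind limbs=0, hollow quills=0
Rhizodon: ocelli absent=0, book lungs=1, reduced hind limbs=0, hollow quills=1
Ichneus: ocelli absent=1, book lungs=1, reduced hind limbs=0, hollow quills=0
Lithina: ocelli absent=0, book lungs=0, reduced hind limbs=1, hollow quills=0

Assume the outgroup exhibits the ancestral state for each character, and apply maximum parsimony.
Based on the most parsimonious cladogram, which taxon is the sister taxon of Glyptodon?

The outgroup has state '0' for every character, so '1' is the derived state throughout.
ocelli absent (derived state '1') is unique to Ichneus (autapomorphy; uninformative for grouping).
book lungs (derived state '1') is shared by Glyptodon, Ichneus, and Rhizodon — a synapomorphy uniting that clade.
reduced hind limbs (derived state '1') is unique to Lithina (autapomorphy; uninformative for grouping).
hollow quills: derived state '1' in Glyptodon and Rhizodon only — synapomorphy for {Glyptodon, Rhizodon}.
Most parsimonious ingroup topology: (Lithina,((Rhizodon,Glyptodon),Ichneus)).
Glyptodon and Rhizodon form a cherry on this tree, so they are sister taxa.

Rhizodon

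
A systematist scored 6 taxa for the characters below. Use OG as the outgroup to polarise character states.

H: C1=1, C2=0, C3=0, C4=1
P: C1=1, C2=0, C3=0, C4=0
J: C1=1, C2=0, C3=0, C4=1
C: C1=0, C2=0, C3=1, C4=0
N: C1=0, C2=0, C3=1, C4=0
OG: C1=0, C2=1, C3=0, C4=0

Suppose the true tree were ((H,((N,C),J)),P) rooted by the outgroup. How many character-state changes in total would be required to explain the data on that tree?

Map each character onto ((H,((N,C),J)),P) (rooted by OG) and count the minimum state changes it requires (Fitch parsimony):
C1: 2; C2: 1; C3: 1; C4: 2.
Total tree length = 6.

6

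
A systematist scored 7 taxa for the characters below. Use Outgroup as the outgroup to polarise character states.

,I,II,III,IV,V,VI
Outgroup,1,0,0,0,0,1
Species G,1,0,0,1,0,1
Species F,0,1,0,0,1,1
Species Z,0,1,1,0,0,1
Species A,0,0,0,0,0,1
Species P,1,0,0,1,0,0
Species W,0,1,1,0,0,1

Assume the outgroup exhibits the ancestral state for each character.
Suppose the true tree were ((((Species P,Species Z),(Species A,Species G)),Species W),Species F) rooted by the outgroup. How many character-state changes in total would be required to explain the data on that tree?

Map each character onto ((((Species P,Species Z),(Species A,Species G)),Species W),Species F) (rooted by Outgroup) and count the minimum state changes it requires (Fitch parsimony):
I: 3; II: 3; III: 2; IV: 2; V: 1; VI: 1.
Total tree length = 12.

12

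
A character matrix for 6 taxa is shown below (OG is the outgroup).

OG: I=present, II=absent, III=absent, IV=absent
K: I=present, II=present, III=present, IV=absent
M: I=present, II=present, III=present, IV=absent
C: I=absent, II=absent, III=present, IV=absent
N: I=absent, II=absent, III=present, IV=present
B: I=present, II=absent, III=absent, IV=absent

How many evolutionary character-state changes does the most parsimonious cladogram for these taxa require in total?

Character polarity is set by the outgroup: the derived state is whichever differs from the outgroup's state, so for I the derived state is 'absent', and for the remaining characters it is 'present'.
I (derived state 'absent') is shared by C and N — a synapomorphy uniting that clade.
Only K and M show the derived state 'present' for II, supporting them as a clade.
III (derived state 'present') is shared by C, K, M, and N — a synapomorphy uniting that clade.
IV: derived state 'present' in N only — an autapomorphy, so it tells us nothing about relationships among taxa.
Most parsimonious ingroup topology: (((K,M),(C,N)),B).
Changes per character on this tree: I: 1; II: 1; III: 1; IV: 1.
Total = 4.

4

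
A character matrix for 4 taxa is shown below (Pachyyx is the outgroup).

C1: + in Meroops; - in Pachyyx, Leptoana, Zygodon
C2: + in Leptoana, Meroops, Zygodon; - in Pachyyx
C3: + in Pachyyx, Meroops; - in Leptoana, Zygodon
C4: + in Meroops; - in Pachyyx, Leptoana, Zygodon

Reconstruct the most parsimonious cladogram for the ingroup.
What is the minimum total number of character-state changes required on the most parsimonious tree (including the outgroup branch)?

4

Character polarity is set by the outgroup: the derived state is whichever differs from the outgroup's state, so for C3 the derived state is '-', and for the remaining characters it is '+'.
C1: derived state '+' in Meroops only — an autapomorphy, so it tells us nothing about relationships among taxa.
C2 (derived state '+') is shared by all ingroup taxa — unites the whole ingroup.
C3: derived state '-' in Leptoana and Zygodon only — synapomorphy for {Leptoana, Zygodon}.
C4: derived state '+' in Meroops only — an autapomorphy, so it tells us nothing about relationships among taxa.
Most parsimonious ingroup topology: ((Leptoana,Zygodon),Meroops).
Changes per character on this tree: C1: 1; C2: 1; C3: 1; C4: 1.
Total = 4.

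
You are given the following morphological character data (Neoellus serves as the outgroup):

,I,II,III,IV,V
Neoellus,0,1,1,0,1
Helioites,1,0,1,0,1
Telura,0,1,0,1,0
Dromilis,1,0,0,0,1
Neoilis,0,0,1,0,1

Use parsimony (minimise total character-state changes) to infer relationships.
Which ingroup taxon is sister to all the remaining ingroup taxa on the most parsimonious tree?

Character polarity is set by the outgroup: the derived state is whichever differs from the outgroup's state, so for II, III, V the derived state is '0', and for the remaining characters it is '1'.
I: derived state '1' in Dromilis and Helioites only — synapomorphy for {Dromilis, Helioites}.
II (derived state '0') is shared by Dromilis, Helioites, and Neoilis — a synapomorphy uniting that clade.
III (state '0') occurs in Dromilis and Telura but conflicts with the nesting implied by the other characters — most parsimoniously interpreted as homoplasy.
IV (derived state '1') is unique to Telura (autapomorphy; uninformative for grouping).
V (derived state '0') is unique to Telura (autapomorphy; uninformative for grouping).
Most parsimonious ingroup topology: (((Helioites,Dromilis),Neoilis),Telura).
Telura is sister to the clade containing all other ingroup taxa, so it is the earliest-diverging (most basal) ingroup lineage.

Telura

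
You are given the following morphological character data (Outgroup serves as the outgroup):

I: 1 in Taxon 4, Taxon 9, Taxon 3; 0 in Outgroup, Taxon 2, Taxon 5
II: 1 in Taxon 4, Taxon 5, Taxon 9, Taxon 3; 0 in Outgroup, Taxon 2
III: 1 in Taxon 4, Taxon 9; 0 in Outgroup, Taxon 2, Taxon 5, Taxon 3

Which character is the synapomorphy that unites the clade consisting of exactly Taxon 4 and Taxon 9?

III

The outgroup has state '0' for every character, so '1' is the derived state throughout.
I (derived state '1') is shared by Taxon 3, Taxon 4, and Taxon 9 — a synapomorphy uniting that clade.
Only Taxon 3, Taxon 4, Taxon 5, and Taxon 9 show the derived state '1' for II, supporting them as a clade.
III: derived state '1' in Taxon 4 and Taxon 9 only — synapomorphy for {Taxon 4, Taxon 9}.
Most parsimonious ingroup topology: (Taxon 2,(((Taxon 4,Taxon 9),Taxon 3),Taxon 5)).
The clade {Taxon 4, Taxon 9} is supported by III: its derived state '1' occurs in exactly those taxa and in no other taxon (including the outgroup).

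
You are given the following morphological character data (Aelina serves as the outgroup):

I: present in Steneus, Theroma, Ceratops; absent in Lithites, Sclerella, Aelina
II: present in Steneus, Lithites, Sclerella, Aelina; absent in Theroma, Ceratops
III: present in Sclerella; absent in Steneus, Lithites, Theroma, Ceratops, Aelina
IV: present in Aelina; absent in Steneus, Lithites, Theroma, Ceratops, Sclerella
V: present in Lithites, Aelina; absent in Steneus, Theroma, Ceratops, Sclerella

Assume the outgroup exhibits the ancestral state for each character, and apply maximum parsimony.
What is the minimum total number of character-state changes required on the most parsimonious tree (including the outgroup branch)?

Character polarity is set by the outgroup: the derived state is whichever differs from the outgroup's state, so for II, IV, V the derived state is 'absent', and for the remaining characters it is 'present'.
Only Ceratops, Steneus, and Theroma show the derived state 'present' for I, supporting them as a clade.
II (derived state 'absent') is shared by Ceratops and Theroma — a synapomorphy uniting that clade.
III (derived state 'present') is unique to Sclerella (autapomorphy; uninformative for grouping).
All ingroup taxa share the derived state 'absent' for IV; it defines the ingroup but does not resolve relationships within it.
V (derived state 'absent') is shared by Ceratops, Sclerella, Steneus, and Theroma — a synapomorphy uniting that clade.
Most parsimonious ingroup topology: (Lithites,(((Theroma,Ceratops),Steneus),Sclerella)).
Changes per character on this tree: I: 1; II: 1; III: 1; IV: 1; V: 1.
Total = 5.

5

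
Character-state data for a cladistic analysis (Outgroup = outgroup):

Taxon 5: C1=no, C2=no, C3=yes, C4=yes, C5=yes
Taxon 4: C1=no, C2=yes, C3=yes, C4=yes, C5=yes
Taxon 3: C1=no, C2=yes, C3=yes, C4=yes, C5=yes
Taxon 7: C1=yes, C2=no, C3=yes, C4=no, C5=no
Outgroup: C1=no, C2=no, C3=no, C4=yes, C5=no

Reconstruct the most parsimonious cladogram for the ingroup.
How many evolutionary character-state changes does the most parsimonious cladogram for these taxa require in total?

5

Character polarity is set by the outgroup: the derived state is whichever differs from the outgroup's state, so for C4 the derived state is 'no', and for the remaining characters it is 'yes'.
C1: derived state 'yes' in Taxon 7 only — an autapomorphy, so it tells us nothing about relationships among taxa.
C2 (derived state 'yes') is shared by Taxon 3 and Taxon 4 — a synapomorphy uniting that clade.
All ingroup taxa share the derived state 'yes' for C3; it defines the ingroup but does not resolve relationships within it.
C4: derived state 'no' in Taxon 7 only — an autapomorphy, so it tells us nothing about relationships among taxa.
Only Taxon 3, Taxon 4, and Taxon 5 show the derived state 'yes' for C5, supporting them as a clade.
Most parsimonious ingroup topology: (((Taxon 4,Taxon 3),Taxon 5),Taxon 7).
Changes per character on this tree: C1: 1; C2: 1; C3: 1; C4: 1; C5: 1.
Total = 5.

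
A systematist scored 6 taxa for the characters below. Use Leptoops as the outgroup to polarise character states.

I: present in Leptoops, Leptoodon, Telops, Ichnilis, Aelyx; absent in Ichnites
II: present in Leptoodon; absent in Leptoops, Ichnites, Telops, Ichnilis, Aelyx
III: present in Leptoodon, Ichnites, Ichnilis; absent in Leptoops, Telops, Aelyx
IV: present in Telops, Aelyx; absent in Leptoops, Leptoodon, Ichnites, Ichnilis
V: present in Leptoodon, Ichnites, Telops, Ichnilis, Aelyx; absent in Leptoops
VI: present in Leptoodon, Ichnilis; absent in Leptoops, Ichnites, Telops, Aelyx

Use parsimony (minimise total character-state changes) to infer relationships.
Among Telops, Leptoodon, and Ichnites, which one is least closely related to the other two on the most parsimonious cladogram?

Character polarity is set by the outgroup: the derived state is whichever differs from the outgroup's state, so for I the derived state is 'absent', and for the remaining characters it is 'present'.
I (derived state 'absent') is unique to Ichnites (autapomorphy; uninformative for grouping).
II (derived state 'present') is unique to Leptoodon (autapomorphy; uninformative for grouping).
III (derived state 'present') is shared by Ichnilis, Ichnites, and Leptoodon — a synapomorphy uniting that clade.
Only Aelyx and Telops show the derived state 'present' for IV, supporting them as a clade.
All ingroup taxa share the derived state 'present' for V; it defines the ingroup but does not resolve relationships within it.
Only Ichnilis and Leptoodon show the derived state 'present' for VI, supporting them as a clade.
Most parsimonious ingroup topology: (((Leptoodon,Ichnilis),Ichnites),(Telops,Aelyx)).
Leptoodon and Ichnites share a more recent common ancestor with each other than either does with Telops, so Telops is the least closely related of the three.

Telops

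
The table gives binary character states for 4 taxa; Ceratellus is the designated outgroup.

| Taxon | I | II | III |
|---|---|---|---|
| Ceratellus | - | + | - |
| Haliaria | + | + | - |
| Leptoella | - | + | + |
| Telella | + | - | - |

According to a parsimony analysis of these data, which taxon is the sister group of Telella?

Haliaria

Character polarity is set by the outgroup: the derived state is whichever differs from the outgroup's state, so for II the derived state is '-', and for the remaining characters it is '+'.
Only Haliaria and Telella show the derived state '+' for I, supporting them as a clade.
II: derived state '-' in Telella only — an autapomorphy, so it tells us nothing about relationships among taxa.
III (derived state '+') is unique to Leptoella (autapomorphy; uninformative for grouping).
Most parsimonious ingroup topology: ((Haliaria,Telella),Leptoella).
Telella and Haliaria form a cherry on this tree, so they are sister taxa.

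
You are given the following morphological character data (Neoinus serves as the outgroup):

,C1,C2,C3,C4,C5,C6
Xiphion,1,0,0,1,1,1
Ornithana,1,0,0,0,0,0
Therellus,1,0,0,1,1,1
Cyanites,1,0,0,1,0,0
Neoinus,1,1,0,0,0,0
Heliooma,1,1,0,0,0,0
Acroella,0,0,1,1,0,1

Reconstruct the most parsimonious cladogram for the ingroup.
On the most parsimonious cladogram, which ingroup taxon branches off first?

Heliooma

Character polarity is set by the outgroup: the derived state is whichever differs from the outgroup's state, so for C1, C2 the derived state is '0', and for the remaining characters it is '1'.
C1: derived state '0' in Acroella only — an autapomorphy, so it tells us nothing about relationships among taxa.
C2 (derived state '0') is shared by Acroella, Cyanites, Ornithana, Therellus, and Xiphion — a synapomorphy uniting that clade.
C3 (derived state '1') is unique to Acroella (autapomorphy; uninformative for grouping).
C4: derived state '1' in Acroella, Cyanites, Therellus, and Xiphion only — synapomorphy for {Acroella, Cyanites, Therellus, Xiphion}.
Only Therellus and Xiphion show the derived state '1' for C5, supporting them as a clade.
C6 (derived state '1') is shared by Acroella, Therellus, and Xiphion — a synapomorphy uniting that clade.
Most parsimonious ingroup topology: ((((Acroella,(Xiphion,Therellus)),Cyanites),Ornithana),Heliooma).
Heliooma is sister to the clade containing all other ingroup taxa, so it is the earliest-diverging (most basal) ingroup lineage.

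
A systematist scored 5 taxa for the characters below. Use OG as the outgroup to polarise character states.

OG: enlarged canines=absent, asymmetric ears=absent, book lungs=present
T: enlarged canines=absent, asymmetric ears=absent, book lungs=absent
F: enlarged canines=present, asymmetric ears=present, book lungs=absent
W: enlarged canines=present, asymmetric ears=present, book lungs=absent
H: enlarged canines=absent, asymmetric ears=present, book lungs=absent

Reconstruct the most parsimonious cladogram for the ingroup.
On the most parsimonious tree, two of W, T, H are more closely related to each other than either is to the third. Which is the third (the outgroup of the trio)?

Character polarity is set by the outgroup: the derived state is whichever differs from the outgroup's state, so for book lungs the derived state is 'absent', and for the remaining characters it is 'present'.
enlarged canines (derived state 'present') is shared by F and W — a synapomorphy uniting that clade.
Only F, H, and W show the derived state 'present' for asymmetric ears, supporting them as a clade.
All ingroup taxa share the derived state 'absent' for book lungs; it defines the ingroup but does not resolve relationships within it.
Most parsimonious ingroup topology: (T,((F,W),H)).
H and W share a more recent common ancestor with each other than either does with T, so T is the least closely related of the three.

T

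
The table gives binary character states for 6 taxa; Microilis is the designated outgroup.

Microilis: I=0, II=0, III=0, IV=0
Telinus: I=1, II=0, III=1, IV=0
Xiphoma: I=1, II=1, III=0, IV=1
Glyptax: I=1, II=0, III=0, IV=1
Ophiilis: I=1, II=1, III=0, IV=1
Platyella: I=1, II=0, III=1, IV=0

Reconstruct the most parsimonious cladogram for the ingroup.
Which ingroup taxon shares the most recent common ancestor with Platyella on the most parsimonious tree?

The outgroup has state '0' for every character, so '1' is the derived state throughout.
All ingroup taxa share the derived state '1' for I; it defines the ingroup but does not resolve relationships within it.
II (derived state '1') is shared by Ophiilis and Xiphoma — a synapomorphy uniting that clade.
Only Platyella and Telinus show the derived state '1' for III, supporting them as a clade.
IV: derived state '1' in Glyptax, Ophiilis, and Xiphoma only — synapomorphy for {Glyptax, Ophiilis, Xiphoma}.
Most parsimonious ingroup topology: ((Telinus,Platyella),((Xiphoma,Ophiilis),Glyptax)).
Platyella and Telinus form a cherry on this tree, so they are sister taxa.

Telinus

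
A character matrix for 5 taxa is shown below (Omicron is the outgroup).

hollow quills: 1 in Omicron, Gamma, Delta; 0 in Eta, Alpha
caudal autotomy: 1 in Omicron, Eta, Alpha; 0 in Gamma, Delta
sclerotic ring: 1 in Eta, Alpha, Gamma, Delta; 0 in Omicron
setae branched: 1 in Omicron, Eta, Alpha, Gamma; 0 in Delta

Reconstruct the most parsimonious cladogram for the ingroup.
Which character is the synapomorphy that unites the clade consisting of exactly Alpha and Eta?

hollow quills

Character polarity is set by the outgroup: the derived state is whichever differs from the outgroup's state, so for hollow quills, caudal autotomy, setae branched the derived state is '0', and for the remaining characters it is '1'.
hollow quills: derived state '0' in Alpha and Eta only — synapomorphy for {Alpha, Eta}.
Only Delta and Gamma show the derived state '0' for caudal autotomy, supporting them as a clade.
All ingroup taxa share the derived state '1' for sclerotic ring; it defines the ingroup but does not resolve relationships within it.
setae branched (derived state '0') is unique to Delta (autapomorphy; uninformative for grouping).
Most parsimonious ingroup topology: ((Eta,Alpha),(Gamma,Delta)).
The clade {Alpha, Eta} is supported by hollow quills: its derived state '0' occurs in exactly those taxa and in no other taxon (including the outgroup).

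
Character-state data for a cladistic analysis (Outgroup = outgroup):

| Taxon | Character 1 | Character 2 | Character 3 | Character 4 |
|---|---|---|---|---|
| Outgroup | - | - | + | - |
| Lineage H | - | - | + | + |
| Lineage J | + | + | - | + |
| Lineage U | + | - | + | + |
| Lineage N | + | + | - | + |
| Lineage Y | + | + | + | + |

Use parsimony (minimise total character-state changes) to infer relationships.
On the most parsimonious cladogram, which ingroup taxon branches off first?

Character polarity is set by the outgroup: the derived state is whichever differs from the outgroup's state, so for Character 3 the derived state is '-', and for the remaining characters it is '+'.
Character 1 (derived state '+') is shared by Lineage J, Lineage N, Lineage U, and Lineage Y — a synapomorphy uniting that clade.
Only Lineage J, Lineage N, and Lineage Y show the derived state '+' for Character 2, supporting them as a clade.
Character 3 (derived state '-') is shared by Lineage J and Lineage N — a synapomorphy uniting that clade.
All ingroup taxa share the derived state '+' for Character 4; it defines the ingroup but does not resolve relationships within it.
Most parsimonious ingroup topology: (Lineage H,(((Lineage N,Lineage J),Lineage Y),Lineage U)).
Lineage H is sister to the clade containing all other ingroup taxa, so it is the earliest-diverging (most basal) ingroup lineage.

Lineage H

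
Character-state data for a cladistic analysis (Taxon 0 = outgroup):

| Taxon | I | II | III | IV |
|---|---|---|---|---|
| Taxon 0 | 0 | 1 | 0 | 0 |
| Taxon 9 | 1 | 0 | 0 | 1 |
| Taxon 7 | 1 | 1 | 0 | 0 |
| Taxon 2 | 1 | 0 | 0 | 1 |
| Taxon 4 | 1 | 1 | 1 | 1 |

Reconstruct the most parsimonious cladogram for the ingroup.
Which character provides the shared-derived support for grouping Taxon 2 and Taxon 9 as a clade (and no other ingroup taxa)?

II

Character polarity is set by the outgroup: the derived state is whichever differs from the outgroup's state, so for II the derived state is '0', and for the remaining characters it is '1'.
All ingroup taxa share the derived state '1' for I; it defines the ingroup but does not resolve relationships within it.
Only Taxon 2 and Taxon 9 show the derived state '0' for II, supporting them as a clade.
III: derived state '1' in Taxon 4 only — an autapomorphy, so it tells us nothing about relationships among taxa.
Only Taxon 2, Taxon 4, and Taxon 9 show the derived state '1' for IV, supporting them as a clade.
Most parsimonious ingroup topology: (((Taxon 9,Taxon 2),Taxon 4),Taxon 7).
The clade {Taxon 2, Taxon 9} is supported by II: its derived state '0' occurs in exactly those taxa and in no other taxon (including the outgroup).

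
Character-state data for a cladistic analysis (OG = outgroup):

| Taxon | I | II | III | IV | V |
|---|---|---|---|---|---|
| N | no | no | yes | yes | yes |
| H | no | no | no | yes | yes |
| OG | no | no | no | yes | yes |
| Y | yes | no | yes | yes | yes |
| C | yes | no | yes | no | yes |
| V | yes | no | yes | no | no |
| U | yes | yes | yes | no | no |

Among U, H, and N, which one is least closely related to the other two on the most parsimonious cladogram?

Character polarity is set by the outgroup: the derived state is whichever differs from the outgroup's state, so for IV, V the derived state is 'no', and for the remaining characters it is 'yes'.
I: derived state 'yes' in C, U, V, and Y only — synapomorphy for {C, U, V, Y}.
II: derived state 'yes' in U only — an autapomorphy, so it tells us nothing about relationships among taxa.
Only C, N, U, V, and Y show the derived state 'yes' for III, supporting them as a clade.
Only C, U, and V show the derived state 'no' for IV, supporting them as a clade.
V: derived state 'no' in U and V only — synapomorphy for {U, V}.
Most parsimonious ingroup topology: (((((V,U),C),Y),N),H).
N and U share a more recent common ancestor with each other than either does with H, so H is the least closely related of the three.

H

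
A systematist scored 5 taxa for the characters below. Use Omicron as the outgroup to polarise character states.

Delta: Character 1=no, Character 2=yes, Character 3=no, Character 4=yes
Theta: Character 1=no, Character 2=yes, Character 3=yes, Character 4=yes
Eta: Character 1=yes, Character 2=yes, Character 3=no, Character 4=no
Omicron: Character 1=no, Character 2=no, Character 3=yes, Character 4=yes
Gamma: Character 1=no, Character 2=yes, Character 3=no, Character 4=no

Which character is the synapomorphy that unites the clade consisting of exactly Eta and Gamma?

Character polarity is set by the outgroup: the derived state is whichever differs from the outgroup's state, so for Character 3, Character 4 the derived state is 'no', and for the remaining characters it is 'yes'.
Character 1: derived state 'yes' in Eta only — an autapomorphy, so it tells us nothing about relationships among taxa.
All ingroup taxa share the derived state 'yes' for Character 2; it defines the ingroup but does not resolve relationships within it.
Character 3 (derived state 'no') is shared by Delta, Eta, and Gamma — a synapomorphy uniting that clade.
Character 4: derived state 'no' in Eta and Gamma only — synapomorphy for {Eta, Gamma}.
Most parsimonious ingroup topology: ((Delta,(Gamma,Eta)),Theta).
The clade {Eta, Gamma} is supported by Character 4: its derived state 'no' occurs in exactly those taxa and in no other taxon (including the outgroup).

Character 4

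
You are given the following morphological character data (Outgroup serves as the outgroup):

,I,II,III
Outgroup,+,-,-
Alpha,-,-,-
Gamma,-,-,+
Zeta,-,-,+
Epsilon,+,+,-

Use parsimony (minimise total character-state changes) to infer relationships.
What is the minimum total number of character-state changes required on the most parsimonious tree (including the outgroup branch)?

Character polarity is set by the outgroup: the derived state is whichever differs from the outgroup's state, so for I the derived state is '-', and for the remaining characters it is '+'.
Only Alpha, Gamma, and Zeta show the derived state '-' for I, supporting them as a clade.
II: derived state '+' in Epsilon only — an autapomorphy, so it tells us nothing about relationships among taxa.
Only Gamma and Zeta show the derived state '+' for III, supporting them as a clade.
Most parsimonious ingroup topology: ((Alpha,(Gamma,Zeta)),Epsilon).
Changes per character on this tree: I: 1; II: 1; III: 1.
Total = 3.

3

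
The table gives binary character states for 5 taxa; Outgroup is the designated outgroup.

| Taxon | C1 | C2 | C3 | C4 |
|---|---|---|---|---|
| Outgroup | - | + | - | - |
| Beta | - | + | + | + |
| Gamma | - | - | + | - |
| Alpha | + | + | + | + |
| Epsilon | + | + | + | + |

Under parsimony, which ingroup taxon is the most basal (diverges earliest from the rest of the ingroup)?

Character polarity is set by the outgroup: the derived state is whichever differs from the outgroup's state, so for C2 the derived state is '-', and for the remaining characters it is '+'.
Only Alpha and Epsilon show the derived state '+' for C1, supporting them as a clade.
C2 (derived state '-') is unique to Gamma (autapomorphy; uninformative for grouping).
All ingroup taxa share the derived state '+' for C3; it defines the ingroup but does not resolve relationships within it.
C4 (derived state '+') is shared by Alpha, Beta, and Epsilon — a synapomorphy uniting that clade.
Most parsimonious ingroup topology: ((Beta,(Alpha,Epsilon)),Gamma).
Gamma is sister to the clade containing all other ingroup taxa, so it is the earliest-diverging (most basal) ingroup lineage.

Gamma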